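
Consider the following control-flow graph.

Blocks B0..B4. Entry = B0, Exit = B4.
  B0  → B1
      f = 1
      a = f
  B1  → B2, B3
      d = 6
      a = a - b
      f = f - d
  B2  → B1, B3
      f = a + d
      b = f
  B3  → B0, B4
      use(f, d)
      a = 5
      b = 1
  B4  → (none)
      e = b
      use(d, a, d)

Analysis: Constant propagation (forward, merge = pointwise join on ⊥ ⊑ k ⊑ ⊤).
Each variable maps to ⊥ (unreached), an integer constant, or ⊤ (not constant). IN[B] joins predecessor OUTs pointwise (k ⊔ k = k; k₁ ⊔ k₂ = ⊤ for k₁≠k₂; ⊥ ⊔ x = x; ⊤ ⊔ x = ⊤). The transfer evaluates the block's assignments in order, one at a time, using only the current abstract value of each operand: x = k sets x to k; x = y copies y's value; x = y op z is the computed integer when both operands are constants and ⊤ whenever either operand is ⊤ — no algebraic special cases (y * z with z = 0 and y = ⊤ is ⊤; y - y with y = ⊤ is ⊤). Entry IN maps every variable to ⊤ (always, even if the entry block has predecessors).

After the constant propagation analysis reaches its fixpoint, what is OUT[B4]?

Fixpoint table:
  B0:  IN=(all ⊤)  OUT={a:1, f:1; rest ⊤}
  B1:  IN=(all ⊤)  OUT={d:6; rest ⊤}
  B2:  IN={d:6; rest ⊤}  OUT={d:6; rest ⊤}
  B3:  IN={d:6; rest ⊤}  OUT={a:5, b:1, d:6; rest ⊤}
  B4:  IN={a:5, b:1, d:6; rest ⊤}  OUT={a:5, b:1, d:6, e:1; rest ⊤}

Merge at B4: IN[B4] = OUT[B3] = {a: 5, b: 1, c: ⊤, d: 6, e: ⊤, f: ⊤}
Applying B4's transfer function to that IN value gives OUT[B4] (row B4 above).

Answer: {a: 5, b: 1, c: ⊤, d: 6, e: 1, f: ⊤}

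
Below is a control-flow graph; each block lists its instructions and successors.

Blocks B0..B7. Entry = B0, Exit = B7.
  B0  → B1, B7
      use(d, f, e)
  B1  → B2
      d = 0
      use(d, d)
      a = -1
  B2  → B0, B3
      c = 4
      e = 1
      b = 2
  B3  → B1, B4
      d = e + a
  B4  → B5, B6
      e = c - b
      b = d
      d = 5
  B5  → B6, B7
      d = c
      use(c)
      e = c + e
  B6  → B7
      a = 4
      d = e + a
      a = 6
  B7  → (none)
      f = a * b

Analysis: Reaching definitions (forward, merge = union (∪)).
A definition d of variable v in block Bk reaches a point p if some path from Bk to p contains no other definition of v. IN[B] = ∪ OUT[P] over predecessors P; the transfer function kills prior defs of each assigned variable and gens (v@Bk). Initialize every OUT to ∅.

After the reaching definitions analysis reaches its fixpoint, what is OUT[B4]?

Answer: {a@B1, b@B4, c@B2, d@B4, e@B4}

Derivation:
Per-block solution:
  B0: | IN={a@B1, b@B2, c@B2, d@B1, e@B2} | OUT={a@B1, b@B2, c@B2, d@B1, e@B2}
  B1: | IN={a@B1, b@B2, c@B2, d@B1, d@B3, e@B2} | OUT={a@B1, b@B2, c@B2, d@B1, e@B2}
  B2: | IN={a@B1, b@B2, c@B2, d@B1, e@B2} | OUT={a@B1, b@B2, c@B2, d@B1, e@B2}
  B3: | IN={a@B1, b@B2, c@B2, d@B1, e@B2} | OUT={a@B1, b@B2, c@B2, d@B3, e@B2}
  B4: | IN={a@B1, b@B2, c@B2, d@B3, e@B2} | OUT={a@B1, b@B4, c@B2, d@B4, e@B4}
  B5: | IN={a@B1, b@B4, c@B2, d@B4, e@B4} | OUT={a@B1, b@B4, c@B2, d@B5, e@B5}
  B6: | IN={a@B1, b@B4, c@B2, d@B4, d@B5, e@B4, e@B5} | OUT={a@B6, b@B4, c@B2, d@B6, e@B4, e@B5}
  B7: | IN={a@B1, a@B6, b@B2, b@B4, c@B2, d@B1, d@B5, d@B6, e@B2, e@B4, e@B5} | OUT={a@B1, a@B6, b@B2, b@B4, c@B2, d@B1, d@B5, d@B6, e@B2, e@B4, e@B5, f@B7}

Merge at B4: IN[B4] = OUT[B3] = {a@B1, b@B2, c@B2, d@B3, e@B2}
Applying B4's transfer function to that IN value gives OUT[B4] (row B4 above).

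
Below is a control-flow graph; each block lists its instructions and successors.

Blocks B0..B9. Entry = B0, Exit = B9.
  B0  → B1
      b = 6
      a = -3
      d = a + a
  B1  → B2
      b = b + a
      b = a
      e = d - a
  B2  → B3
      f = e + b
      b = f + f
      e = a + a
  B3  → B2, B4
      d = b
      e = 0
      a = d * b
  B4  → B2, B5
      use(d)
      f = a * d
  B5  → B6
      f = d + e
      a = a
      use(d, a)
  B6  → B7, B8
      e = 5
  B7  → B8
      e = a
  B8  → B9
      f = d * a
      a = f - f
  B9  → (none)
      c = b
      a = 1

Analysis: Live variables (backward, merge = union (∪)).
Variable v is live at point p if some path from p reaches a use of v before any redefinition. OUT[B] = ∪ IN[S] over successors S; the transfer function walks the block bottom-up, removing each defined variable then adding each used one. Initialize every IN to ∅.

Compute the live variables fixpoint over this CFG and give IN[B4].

Fixpoint table:
  B0:  IN={}  OUT={a, b, d}
  B1:  IN={a, b, d}  OUT={a, b, e}
  B2:  IN={a, b, e}  OUT={b}
  B3:  IN={b}  OUT={a, b, d, e}
  B4:  IN={a, b, d, e}  OUT={a, b, d, e}
  B5:  IN={a, b, d, e}  OUT={a, b, d}
  B6:  IN={a, b, d}  OUT={a, b, d}
  B7:  IN={a, b, d}  OUT={a, b, d}
  B8:  IN={a, b, d}  OUT={b}
  B9:  IN={b}  OUT={}

Merge at B4: OUT[B4] = IN[B2] ⊔ IN[B5] = {a, b, d, e}
Applying B4's transfer function to that OUT value gives IN[B4] (row B4 above).

Answer: {a, b, d, e}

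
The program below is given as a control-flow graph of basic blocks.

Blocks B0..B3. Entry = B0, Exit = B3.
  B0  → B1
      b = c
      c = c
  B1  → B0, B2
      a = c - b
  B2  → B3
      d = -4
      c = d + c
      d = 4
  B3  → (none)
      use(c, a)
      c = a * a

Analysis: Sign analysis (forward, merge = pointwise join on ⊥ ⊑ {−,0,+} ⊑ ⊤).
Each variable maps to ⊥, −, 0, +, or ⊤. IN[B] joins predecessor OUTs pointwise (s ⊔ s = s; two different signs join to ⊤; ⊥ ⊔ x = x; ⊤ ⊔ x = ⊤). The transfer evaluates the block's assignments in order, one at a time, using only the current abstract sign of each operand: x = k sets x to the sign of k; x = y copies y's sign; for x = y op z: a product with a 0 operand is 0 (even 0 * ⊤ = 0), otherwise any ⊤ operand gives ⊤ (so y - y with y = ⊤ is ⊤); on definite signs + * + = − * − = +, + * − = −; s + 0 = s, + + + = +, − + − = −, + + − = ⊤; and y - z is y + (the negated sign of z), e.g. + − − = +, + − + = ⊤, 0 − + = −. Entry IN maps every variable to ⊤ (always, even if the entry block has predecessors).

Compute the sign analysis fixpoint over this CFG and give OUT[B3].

Converged values:
  B0:  IN=(all ⊤)  OUT=(all ⊤)
  B1:  IN=(all ⊤)  OUT=(all ⊤)
  B2:  IN=(all ⊤)  OUT={d:+; rest ⊤}
  B3:  IN={d:+; rest ⊤}  OUT={d:+; rest ⊤}

Merge at B3: IN[B3] = OUT[B2] = {a: ⊤, b: ⊤, c: ⊤, d: +, e: ⊤, f: ⊤}
Applying B3's transfer function to that IN value gives OUT[B3] (row B3 above).

Answer: {a: ⊤, b: ⊤, c: ⊤, d: +, e: ⊤, f: ⊤}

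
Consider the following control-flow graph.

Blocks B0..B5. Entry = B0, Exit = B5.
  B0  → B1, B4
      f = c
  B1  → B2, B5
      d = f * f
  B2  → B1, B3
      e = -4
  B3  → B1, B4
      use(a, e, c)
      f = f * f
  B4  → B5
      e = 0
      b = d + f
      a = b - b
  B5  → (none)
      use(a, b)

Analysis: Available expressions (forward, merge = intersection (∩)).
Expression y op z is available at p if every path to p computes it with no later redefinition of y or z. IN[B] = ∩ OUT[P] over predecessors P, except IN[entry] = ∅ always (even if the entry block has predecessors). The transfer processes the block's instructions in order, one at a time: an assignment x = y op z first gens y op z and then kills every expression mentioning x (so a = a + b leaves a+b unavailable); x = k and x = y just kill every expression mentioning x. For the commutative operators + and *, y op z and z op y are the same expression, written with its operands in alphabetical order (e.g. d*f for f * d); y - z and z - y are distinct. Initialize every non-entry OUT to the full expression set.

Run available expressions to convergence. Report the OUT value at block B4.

Per-block solution:
  B0:  IN={}  OUT={}
  B1:  IN={}  OUT={f*f}
  B2:  IN={f*f}  OUT={f*f}
  B3:  IN={f*f}  OUT={}
  B4:  IN={}  OUT={b-b, d+f}
  B5:  IN={}  OUT={}

Merge at B4: IN[B4] = OUT[B0] ∩ OUT[B3] = {}
Applying B4's transfer function to that IN value gives OUT[B4] (row B4 above).

Answer: {b-b, d+f}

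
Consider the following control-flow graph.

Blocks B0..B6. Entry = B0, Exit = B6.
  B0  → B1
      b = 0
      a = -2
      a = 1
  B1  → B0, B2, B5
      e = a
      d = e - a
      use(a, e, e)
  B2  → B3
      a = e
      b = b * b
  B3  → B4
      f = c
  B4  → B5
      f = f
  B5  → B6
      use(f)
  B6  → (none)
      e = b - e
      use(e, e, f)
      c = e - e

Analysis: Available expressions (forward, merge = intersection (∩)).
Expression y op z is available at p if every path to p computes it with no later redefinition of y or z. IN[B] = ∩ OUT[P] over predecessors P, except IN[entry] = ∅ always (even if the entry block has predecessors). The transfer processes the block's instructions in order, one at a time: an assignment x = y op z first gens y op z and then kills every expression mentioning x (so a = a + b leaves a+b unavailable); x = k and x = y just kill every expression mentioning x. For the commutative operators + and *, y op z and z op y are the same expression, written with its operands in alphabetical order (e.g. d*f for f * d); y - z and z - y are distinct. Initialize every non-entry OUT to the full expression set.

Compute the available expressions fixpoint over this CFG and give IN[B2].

Answer: {e-a}

Working:
Converged values:
  B0: | IN={} | OUT={}
  B1: | IN={} | OUT={e-a}
  B2: | IN={e-a} | OUT={}
  B3: | IN={} | OUT={}
  B4: | IN={} | OUT={}
  B5: | IN={} | OUT={}
  B6: | IN={} | OUT={e-e}

Merge at B2: IN[B2] = OUT[B1] = {e-a}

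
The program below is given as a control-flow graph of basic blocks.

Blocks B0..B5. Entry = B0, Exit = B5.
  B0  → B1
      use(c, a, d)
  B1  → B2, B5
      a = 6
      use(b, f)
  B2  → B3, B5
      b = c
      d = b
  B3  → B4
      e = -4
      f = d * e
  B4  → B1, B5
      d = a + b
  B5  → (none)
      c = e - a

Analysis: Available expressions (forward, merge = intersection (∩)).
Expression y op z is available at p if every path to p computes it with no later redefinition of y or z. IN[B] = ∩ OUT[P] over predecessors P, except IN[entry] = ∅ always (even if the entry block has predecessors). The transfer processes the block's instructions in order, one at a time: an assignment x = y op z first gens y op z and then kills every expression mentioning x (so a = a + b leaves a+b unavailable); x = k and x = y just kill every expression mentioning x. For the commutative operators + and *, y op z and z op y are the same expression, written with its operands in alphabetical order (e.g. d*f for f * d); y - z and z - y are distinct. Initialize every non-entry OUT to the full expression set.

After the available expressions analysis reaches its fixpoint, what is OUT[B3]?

Answer: {d*e}

Trace:
Per-block solution:
  B0:  IN={}  OUT={}
  B1:  IN={}  OUT={}
  B2:  IN={}  OUT={}
  B3:  IN={}  OUT={d*e}
  B4:  IN={d*e}  OUT={a+b}
  B5:  IN={}  OUT={e-a}

Merge at B3: IN[B3] = OUT[B2] = {}
Applying B3's transfer function to that IN value gives OUT[B3] (row B3 above).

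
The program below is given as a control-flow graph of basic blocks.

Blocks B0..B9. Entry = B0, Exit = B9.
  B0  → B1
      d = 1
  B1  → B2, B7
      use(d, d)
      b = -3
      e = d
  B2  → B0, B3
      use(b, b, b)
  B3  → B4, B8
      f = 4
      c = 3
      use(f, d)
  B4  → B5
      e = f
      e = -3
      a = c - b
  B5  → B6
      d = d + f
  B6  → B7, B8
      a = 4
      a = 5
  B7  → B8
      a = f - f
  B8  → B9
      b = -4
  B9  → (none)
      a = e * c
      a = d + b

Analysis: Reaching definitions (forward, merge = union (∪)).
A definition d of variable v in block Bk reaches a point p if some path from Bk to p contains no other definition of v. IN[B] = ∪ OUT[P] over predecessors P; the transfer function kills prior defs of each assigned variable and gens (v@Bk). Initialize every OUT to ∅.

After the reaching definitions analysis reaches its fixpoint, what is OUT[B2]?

Fixpoint table:
  B0:  IN={b@B1, d@B0, e@B1}  OUT={b@B1, d@B0, e@B1}
  B1:  IN={b@B1, d@B0, e@B1}  OUT={b@B1, d@B0, e@B1}
  B2:  IN={b@B1, d@B0, e@B1}  OUT={b@B1, d@B0, e@B1}
  B3:  IN={b@B1, d@B0, e@B1}  OUT={b@B1, c@B3, d@B0, e@B1, f@B3}
  B4:  IN={b@B1, c@B3, d@B0, e@B1, f@B3}  OUT={a@B4, b@B1, c@B3, d@B0, e@B4, f@B3}
  B5:  IN={a@B4, b@B1, c@B3, d@B0, e@B4, f@B3}  OUT={a@B4, b@B1, c@B3, d@B5, e@B4, f@B3}
  B6:  IN={a@B4, b@B1, c@B3, d@B5, e@B4, f@B3}  OUT={a@B6, b@B1, c@B3, d@B5, e@B4, f@B3}
  B7:  IN={a@B6, b@B1, c@B3, d@B0, d@B5, e@B1, e@B4, f@B3}  OUT={a@B7, b@B1, c@B3, d@B0, d@B5, e@B1, e@B4, f@B3}
  B8:  IN={a@B6, a@B7, b@B1, c@B3, d@B0, d@B5, e@B1, e@B4, f@B3}  OUT={a@B6, a@B7, b@B8, c@B3, d@B0, d@B5, e@B1, e@B4, f@B3}
  B9:  IN={a@B6, a@B7, b@B8, c@B3, d@B0, d@B5, e@B1, e@B4, f@B3}  OUT={a@B9, b@B8, c@B3, d@B0, d@B5, e@B1, e@B4, f@B3}

Merge at B2: IN[B2] = OUT[B1] = {b@B1, d@B0, e@B1}
Applying B2's transfer function to that IN value gives OUT[B2] (row B2 above).

Answer: {b@B1, d@B0, e@B1}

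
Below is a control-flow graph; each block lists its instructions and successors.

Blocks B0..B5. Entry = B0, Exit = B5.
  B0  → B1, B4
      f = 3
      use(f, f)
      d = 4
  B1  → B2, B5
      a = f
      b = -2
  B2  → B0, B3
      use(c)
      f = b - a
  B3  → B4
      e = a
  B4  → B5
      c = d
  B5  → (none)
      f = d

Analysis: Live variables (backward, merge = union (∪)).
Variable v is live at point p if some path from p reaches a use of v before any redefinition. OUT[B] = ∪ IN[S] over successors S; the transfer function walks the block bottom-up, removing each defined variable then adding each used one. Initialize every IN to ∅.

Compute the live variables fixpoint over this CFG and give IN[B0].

Per-block solution:
  B0:   IN={c}   OUT={c, d, f}
  B1:   IN={c, d, f}   OUT={a, b, c, d}
  B2:   IN={a, b, c, d}   OUT={a, c, d}
  B3:   IN={a, d}   OUT={d}
  B4:   IN={d}   OUT={d}
  B5:   IN={d}   OUT={}

Merge at B0: OUT[B0] = IN[B1] ⊔ IN[B4] = {c, d, f}
Applying B0's transfer function to that OUT value gives IN[B0] (row B0 above).

Answer: {c}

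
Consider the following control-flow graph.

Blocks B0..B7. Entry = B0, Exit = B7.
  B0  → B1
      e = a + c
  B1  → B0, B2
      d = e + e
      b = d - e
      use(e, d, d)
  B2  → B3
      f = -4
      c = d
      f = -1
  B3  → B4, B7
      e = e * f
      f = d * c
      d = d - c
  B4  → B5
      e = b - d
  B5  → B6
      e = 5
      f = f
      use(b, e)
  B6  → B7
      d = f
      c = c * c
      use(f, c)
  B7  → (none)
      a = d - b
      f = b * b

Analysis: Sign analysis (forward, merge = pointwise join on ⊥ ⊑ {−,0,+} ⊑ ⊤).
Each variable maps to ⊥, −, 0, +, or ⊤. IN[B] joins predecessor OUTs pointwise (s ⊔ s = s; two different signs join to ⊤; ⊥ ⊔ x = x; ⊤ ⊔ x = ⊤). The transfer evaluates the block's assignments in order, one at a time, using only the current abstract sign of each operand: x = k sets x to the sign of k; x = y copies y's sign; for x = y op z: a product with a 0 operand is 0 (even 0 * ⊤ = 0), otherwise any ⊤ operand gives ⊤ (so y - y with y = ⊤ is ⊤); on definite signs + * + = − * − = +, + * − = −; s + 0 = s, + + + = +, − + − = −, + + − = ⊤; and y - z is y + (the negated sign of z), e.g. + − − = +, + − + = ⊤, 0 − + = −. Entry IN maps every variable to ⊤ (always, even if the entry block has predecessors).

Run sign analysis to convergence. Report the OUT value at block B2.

Per-block solution:
  B0: | IN=(all ⊤) | OUT=(all ⊤)
  B1: | IN=(all ⊤) | OUT=(all ⊤)
  B2: | IN=(all ⊤) | OUT={f:-; rest ⊤}
  B3: | IN={f:-; rest ⊤} | OUT=(all ⊤)
  B4: | IN=(all ⊤) | OUT=(all ⊤)
  B5: | IN=(all ⊤) | OUT={e:+; rest ⊤}
  B6: | IN={e:+; rest ⊤} | OUT={e:+; rest ⊤}
  B7: | IN=(all ⊤) | OUT=(all ⊤)

Merge at B2: IN[B2] = OUT[B1] = {a: ⊤, b: ⊤, c: ⊤, d: ⊤, e: ⊤, f: ⊤}
Applying B2's transfer function to that IN value gives OUT[B2] (row B2 above).

Answer: {a: ⊤, b: ⊤, c: ⊤, d: ⊤, e: ⊤, f: -}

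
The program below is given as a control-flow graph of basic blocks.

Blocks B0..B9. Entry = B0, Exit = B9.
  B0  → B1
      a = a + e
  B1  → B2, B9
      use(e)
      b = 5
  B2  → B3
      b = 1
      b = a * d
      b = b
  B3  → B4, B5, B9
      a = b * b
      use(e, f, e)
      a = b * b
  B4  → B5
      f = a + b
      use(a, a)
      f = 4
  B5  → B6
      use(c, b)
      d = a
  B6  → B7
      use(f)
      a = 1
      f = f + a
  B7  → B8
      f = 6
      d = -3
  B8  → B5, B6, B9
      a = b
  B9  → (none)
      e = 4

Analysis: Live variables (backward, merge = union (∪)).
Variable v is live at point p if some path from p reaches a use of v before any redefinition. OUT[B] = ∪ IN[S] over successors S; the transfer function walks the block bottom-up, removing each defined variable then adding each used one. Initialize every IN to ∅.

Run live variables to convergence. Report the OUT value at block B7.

Answer: {b, c, f}

Derivation:
Fixpoint table:
  B0: | IN={a, c, d, e, f} | OUT={a, c, d, e, f}
  B1: | IN={a, c, d, e, f} | OUT={a, c, d, e, f}
  B2: | IN={a, c, d, e, f} | OUT={b, c, e, f}
  B3: | IN={b, c, e, f} | OUT={a, b, c, f}
  B4: | IN={a, b, c} | OUT={a, b, c, f}
  B5: | IN={a, b, c, f} | OUT={b, c, f}
  B6: | IN={b, c, f} | OUT={b, c}
  B7: | IN={b, c} | OUT={b, c, f}
  B8: | IN={b, c, f} | OUT={a, b, c, f}
  B9: | IN={} | OUT={}

Merge at B7: OUT[B7] = IN[B8] = {b, c, f}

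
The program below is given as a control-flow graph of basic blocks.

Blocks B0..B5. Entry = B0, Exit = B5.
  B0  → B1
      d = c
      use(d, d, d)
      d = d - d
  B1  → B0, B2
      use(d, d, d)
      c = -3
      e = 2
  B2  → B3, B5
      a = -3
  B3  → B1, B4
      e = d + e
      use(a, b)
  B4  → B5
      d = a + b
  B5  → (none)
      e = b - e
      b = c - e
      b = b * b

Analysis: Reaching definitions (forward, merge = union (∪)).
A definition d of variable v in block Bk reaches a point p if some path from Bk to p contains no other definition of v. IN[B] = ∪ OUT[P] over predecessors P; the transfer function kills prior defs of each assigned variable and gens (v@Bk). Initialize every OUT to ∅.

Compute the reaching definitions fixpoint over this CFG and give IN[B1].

Fixpoint table:
  B0:   IN={a@B2, c@B1, d@B0, e@B1}   OUT={a@B2, c@B1, d@B0, e@B1}
  B1:   IN={a@B2, c@B1, d@B0, e@B1, e@B3}   OUT={a@B2, c@B1, d@B0, e@B1}
  B2:   IN={a@B2, c@B1, d@B0, e@B1}   OUT={a@B2, c@B1, d@B0, e@B1}
  B3:   IN={a@B2, c@B1, d@B0, e@B1}   OUT={a@B2, c@B1, d@B0, e@B3}
  B4:   IN={a@B2, c@B1, d@B0, e@B3}   OUT={a@B2, c@B1, d@B4, e@B3}
  B5:   IN={a@B2, c@B1, d@B0, d@B4, e@B1, e@B3}   OUT={a@B2, b@B5, c@B1, d@B0, d@B4, e@B5}

Merge at B1: IN[B1] = OUT[B0] ⊔ OUT[B3] = {a@B2, c@B1, d@B0, e@B1, e@B3}

Answer: {a@B2, c@B1, d@B0, e@B1, e@B3}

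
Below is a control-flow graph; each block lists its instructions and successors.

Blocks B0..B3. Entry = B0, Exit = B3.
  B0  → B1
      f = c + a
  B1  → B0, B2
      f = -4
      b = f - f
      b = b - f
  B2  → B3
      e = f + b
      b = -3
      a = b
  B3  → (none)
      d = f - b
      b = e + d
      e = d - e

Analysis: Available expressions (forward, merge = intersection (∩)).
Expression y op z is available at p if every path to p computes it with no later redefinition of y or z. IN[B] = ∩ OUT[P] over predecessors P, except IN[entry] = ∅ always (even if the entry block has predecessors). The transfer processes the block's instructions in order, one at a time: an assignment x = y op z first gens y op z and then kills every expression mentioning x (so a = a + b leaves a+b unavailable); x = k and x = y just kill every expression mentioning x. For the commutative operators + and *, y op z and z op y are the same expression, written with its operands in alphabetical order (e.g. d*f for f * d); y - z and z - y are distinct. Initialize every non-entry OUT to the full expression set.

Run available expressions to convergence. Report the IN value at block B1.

Answer: {a+c}

Derivation:
Converged values:
  B0:   IN={}   OUT={a+c}
  B1:   IN={a+c}   OUT={a+c, f-f}
  B2:   IN={a+c, f-f}   OUT={f-f}
  B3:   IN={f-f}   OUT={f-f}

Merge at B1: IN[B1] = OUT[B0] = {a+c}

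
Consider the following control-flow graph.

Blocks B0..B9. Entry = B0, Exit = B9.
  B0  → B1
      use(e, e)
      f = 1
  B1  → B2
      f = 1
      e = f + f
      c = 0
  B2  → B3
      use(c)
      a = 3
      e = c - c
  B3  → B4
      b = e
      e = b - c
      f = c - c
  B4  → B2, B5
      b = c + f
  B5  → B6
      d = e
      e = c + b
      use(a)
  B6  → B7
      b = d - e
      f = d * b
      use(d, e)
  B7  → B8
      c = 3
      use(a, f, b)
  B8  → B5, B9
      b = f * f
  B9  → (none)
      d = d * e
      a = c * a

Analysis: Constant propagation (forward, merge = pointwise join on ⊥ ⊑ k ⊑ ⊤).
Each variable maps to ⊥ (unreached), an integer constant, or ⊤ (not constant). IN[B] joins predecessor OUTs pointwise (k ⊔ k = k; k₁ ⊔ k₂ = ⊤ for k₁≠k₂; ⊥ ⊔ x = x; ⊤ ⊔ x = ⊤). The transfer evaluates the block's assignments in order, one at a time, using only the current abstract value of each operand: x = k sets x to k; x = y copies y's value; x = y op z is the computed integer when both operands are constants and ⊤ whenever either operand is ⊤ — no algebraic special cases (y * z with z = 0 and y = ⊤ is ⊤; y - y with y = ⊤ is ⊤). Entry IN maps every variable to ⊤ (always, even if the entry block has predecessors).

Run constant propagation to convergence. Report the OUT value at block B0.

Answer: {a: ⊤, b: ⊤, c: ⊤, d: ⊤, e: ⊤, f: 1}

Trace:
Converged values:
  B0:  IN=(all ⊤)  OUT={f:1; rest ⊤}
  B1:  IN={f:1; rest ⊤}  OUT={c:0, e:2, f:1; rest ⊤}
  B2:  IN={c:0; rest ⊤}  OUT={a:3, c:0, e:0; rest ⊤}
  B3:  IN={a:3, c:0, e:0; rest ⊤}  OUT={a:3, b:0, c:0, e:0, f:0; rest ⊤}
  B4:  IN={a:3, b:0, c:0, e:0, f:0; rest ⊤}  OUT={a:3, b:0, c:0, e:0, f:0; rest ⊤}
  B5:  IN={a:3; rest ⊤}  OUT={a:3; rest ⊤}
  B6:  IN={a:3; rest ⊤}  OUT={a:3; rest ⊤}
  B7:  IN={a:3; rest ⊤}  OUT={a:3, c:3; rest ⊤}
  B8:  IN={a:3, c:3; rest ⊤}  OUT={a:3, c:3; rest ⊤}
  B9:  IN={a:3, c:3; rest ⊤}  OUT={a:9, c:3; rest ⊤}

B0 is the boundary node: IN[B0] = {a: ⊤, b: ⊤, c: ⊤, d: ⊤, e: ⊤, f: ⊤}
Applying B0's transfer function to that IN value gives OUT[B0] (row B0 above).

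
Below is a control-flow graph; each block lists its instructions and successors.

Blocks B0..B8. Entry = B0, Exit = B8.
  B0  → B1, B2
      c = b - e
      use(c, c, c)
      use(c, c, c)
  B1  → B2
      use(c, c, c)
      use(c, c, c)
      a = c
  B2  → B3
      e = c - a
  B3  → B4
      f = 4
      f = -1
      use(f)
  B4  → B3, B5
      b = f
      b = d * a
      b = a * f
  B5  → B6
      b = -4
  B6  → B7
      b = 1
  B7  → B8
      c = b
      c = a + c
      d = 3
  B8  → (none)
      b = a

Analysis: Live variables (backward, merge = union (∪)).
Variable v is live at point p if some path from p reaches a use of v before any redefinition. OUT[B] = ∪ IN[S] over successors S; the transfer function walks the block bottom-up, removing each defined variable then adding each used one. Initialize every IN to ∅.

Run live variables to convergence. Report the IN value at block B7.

Fixpoint table:
  B0:  IN={a, b, d, e}  OUT={a, c, d}
  B1:  IN={c, d}  OUT={a, c, d}
  B2:  IN={a, c, d}  OUT={a, d}
  B3:  IN={a, d}  OUT={a, d, f}
  B4:  IN={a, d, f}  OUT={a, d}
  B5:  IN={a}  OUT={a}
  B6:  IN={a}  OUT={a, b}
  B7:  IN={a, b}  OUT={a}
  B8:  IN={a}  OUT={}

Merge at B7: OUT[B7] = IN[B8] = {a}
Applying B7's transfer function to that OUT value gives IN[B7] (row B7 above).

Answer: {a, b}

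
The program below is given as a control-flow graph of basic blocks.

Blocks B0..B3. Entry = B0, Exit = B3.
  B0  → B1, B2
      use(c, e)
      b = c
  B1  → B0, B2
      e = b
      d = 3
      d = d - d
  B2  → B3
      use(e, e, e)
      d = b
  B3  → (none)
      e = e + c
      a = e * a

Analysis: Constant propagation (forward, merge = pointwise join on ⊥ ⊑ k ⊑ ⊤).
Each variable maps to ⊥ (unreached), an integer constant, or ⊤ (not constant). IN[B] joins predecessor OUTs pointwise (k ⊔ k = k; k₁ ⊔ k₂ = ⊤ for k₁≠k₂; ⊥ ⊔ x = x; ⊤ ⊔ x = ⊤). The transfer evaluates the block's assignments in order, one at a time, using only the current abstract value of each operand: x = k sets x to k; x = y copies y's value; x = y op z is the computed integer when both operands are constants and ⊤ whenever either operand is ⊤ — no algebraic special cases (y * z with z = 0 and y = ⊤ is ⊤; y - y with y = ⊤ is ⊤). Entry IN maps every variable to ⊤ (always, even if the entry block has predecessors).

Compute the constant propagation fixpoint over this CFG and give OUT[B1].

Per-block solution:
  B0:  IN=(all ⊤)  OUT=(all ⊤)
  B1:  IN=(all ⊤)  OUT={d:0; rest ⊤}
  B2:  IN=(all ⊤)  OUT=(all ⊤)
  B3:  IN=(all ⊤)  OUT=(all ⊤)

Merge at B1: IN[B1] = OUT[B0] = {a: ⊤, b: ⊤, c: ⊤, d: ⊤, e: ⊤, f: ⊤}
Applying B1's transfer function to that IN value gives OUT[B1] (row B1 above).

Answer: {a: ⊤, b: ⊤, c: ⊤, d: 0, e: ⊤, f: ⊤}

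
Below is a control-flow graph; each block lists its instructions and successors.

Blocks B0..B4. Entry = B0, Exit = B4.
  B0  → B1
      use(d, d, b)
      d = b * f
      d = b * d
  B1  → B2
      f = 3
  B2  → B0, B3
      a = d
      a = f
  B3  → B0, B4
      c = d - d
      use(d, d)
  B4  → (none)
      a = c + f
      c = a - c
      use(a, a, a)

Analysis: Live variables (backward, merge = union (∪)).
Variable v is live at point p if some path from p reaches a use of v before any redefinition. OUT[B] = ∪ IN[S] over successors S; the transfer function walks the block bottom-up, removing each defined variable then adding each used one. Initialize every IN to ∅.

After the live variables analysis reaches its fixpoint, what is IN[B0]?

Per-block solution:
  B0:  IN={b, d, f}  OUT={b, d}
  B1:  IN={b, d}  OUT={b, d, f}
  B2:  IN={b, d, f}  OUT={b, d, f}
  B3:  IN={b, d, f}  OUT={b, c, d, f}
  B4:  IN={c, f}  OUT={}

Merge at B0: OUT[B0] = IN[B1] = {b, d}
Applying B0's transfer function to that OUT value gives IN[B0] (row B0 above).

Answer: {b, d, f}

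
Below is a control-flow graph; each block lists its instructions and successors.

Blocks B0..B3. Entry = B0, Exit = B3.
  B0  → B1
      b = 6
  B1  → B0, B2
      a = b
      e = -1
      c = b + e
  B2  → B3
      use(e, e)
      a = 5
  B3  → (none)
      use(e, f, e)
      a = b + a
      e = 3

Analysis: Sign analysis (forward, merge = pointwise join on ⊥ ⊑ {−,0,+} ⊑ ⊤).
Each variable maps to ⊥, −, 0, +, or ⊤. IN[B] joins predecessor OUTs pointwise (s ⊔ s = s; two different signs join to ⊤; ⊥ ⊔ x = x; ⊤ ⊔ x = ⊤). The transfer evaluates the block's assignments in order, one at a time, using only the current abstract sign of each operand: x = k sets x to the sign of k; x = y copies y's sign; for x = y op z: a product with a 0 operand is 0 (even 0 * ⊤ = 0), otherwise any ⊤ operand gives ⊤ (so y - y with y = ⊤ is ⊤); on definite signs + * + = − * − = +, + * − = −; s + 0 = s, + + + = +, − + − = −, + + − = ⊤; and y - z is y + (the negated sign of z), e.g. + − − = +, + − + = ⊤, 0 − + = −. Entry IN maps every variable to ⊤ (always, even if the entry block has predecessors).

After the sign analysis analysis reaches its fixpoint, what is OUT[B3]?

Fixpoint table:
  B0: | IN=(all ⊤) | OUT={b:+; rest ⊤}
  B1: | IN={b:+; rest ⊤} | OUT={a:+, b:+, e:-; rest ⊤}
  B2: | IN={a:+, b:+, e:-; rest ⊤} | OUT={a:+, b:+, e:-; rest ⊤}
  B3: | IN={a:+, b:+, e:-; rest ⊤} | OUT={a:+, b:+, e:+; rest ⊤}

Merge at B3: IN[B3] = OUT[B2] = {a: +, b: +, c: ⊤, d: ⊤, e: -, f: ⊤}
Applying B3's transfer function to that IN value gives OUT[B3] (row B3 above).

Answer: {a: +, b: +, c: ⊤, d: ⊤, e: +, f: ⊤}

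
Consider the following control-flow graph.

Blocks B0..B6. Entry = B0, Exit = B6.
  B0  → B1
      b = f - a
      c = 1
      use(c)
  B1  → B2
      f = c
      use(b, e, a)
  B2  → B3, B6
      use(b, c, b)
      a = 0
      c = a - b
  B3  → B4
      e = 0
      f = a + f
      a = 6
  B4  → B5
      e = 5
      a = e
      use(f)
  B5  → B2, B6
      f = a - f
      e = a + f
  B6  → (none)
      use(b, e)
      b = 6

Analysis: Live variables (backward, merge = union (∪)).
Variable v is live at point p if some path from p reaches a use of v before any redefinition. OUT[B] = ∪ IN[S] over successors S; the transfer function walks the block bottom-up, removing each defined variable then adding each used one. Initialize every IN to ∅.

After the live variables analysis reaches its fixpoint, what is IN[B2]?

Fixpoint table:
  B0: | IN={a, e, f} | OUT={a, b, c, e}
  B1: | IN={a, b, c, e} | OUT={b, c, e, f}
  B2: | IN={b, c, e, f} | OUT={a, b, c, e, f}
  B3: | IN={a, b, c, f} | OUT={b, c, f}
  B4: | IN={b, c, f} | OUT={a, b, c, f}
  B5: | IN={a, b, c, f} | OUT={b, c, e, f}
  B6: | IN={b, e} | OUT={}

Merge at B2: OUT[B2] = IN[B3] ⊔ IN[B6] = {a, b, c, e, f}
Applying B2's transfer function to that OUT value gives IN[B2] (row B2 above).

Answer: {b, c, e, f}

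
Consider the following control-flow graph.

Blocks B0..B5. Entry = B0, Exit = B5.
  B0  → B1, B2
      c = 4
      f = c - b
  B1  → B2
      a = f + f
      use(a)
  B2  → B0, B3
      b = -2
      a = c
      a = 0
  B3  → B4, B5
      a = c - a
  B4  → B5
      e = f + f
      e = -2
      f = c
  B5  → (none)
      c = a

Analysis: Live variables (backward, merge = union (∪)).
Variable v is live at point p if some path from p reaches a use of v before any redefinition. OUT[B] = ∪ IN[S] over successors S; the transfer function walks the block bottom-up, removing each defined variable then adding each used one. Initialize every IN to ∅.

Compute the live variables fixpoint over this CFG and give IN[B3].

Answer: {a, c, f}

Working:
Fixpoint table:
  B0:   IN={b}   OUT={c, f}
  B1:   IN={c, f}   OUT={c, f}
  B2:   IN={c, f}   OUT={a, b, c, f}
  B3:   IN={a, c, f}   OUT={a, c, f}
  B4:   IN={a, c, f}   OUT={a}
  B5:   IN={a}   OUT={}

Merge at B3: OUT[B3] = IN[B4] ⊔ IN[B5] = {a, c, f}
Applying B3's transfer function to that OUT value gives IN[B3] (row B3 above).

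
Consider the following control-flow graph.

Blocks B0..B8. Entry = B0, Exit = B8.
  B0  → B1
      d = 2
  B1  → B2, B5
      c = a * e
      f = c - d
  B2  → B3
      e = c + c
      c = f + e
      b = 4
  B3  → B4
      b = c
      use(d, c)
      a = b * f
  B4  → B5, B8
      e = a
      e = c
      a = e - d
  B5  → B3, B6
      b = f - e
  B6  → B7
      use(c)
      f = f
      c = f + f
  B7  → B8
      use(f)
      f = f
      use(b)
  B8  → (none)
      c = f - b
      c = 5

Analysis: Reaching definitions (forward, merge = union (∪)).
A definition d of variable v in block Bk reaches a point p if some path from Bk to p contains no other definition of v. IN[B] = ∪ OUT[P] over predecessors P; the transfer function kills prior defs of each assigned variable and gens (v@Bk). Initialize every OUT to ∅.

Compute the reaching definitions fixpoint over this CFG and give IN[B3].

Answer: {a@B4, b@B2, b@B5, c@B1, c@B2, d@B0, e@B2, e@B4, f@B1}

Trace:
Converged values:
  B0:   IN={}   OUT={d@B0}
  B1:   IN={d@B0}   OUT={c@B1, d@B0, f@B1}
  B2:   IN={c@B1, d@B0, f@B1}   OUT={b@B2, c@B2, d@B0, e@B2, f@B1}
  B3:   IN={a@B4, b@B2, b@B5, c@B1, c@B2, d@B0, e@B2, e@B4, f@B1}   OUT={a@B3, b@B3, c@B1, c@B2, d@B0, e@B2, e@B4, f@B1}
  B4:   IN={a@B3, b@B3, c@B1, c@B2, d@B0, e@B2, e@B4, f@B1}   OUT={a@B4, b@B3, c@B1, c@B2, d@B0, e@B4, f@B1}
  B5:   IN={a@B4, b@B3, c@B1, c@B2, d@B0, e@B4, f@B1}   OUT={a@B4, b@B5, c@B1, c@B2, d@B0, e@B4, f@B1}
  B6:   IN={a@B4, b@B5, c@B1, c@B2, d@B0, e@B4, f@B1}   OUT={a@B4, b@B5, c@B6, d@B0, e@B4, f@B6}
  B7:   IN={a@B4, b@B5, c@B6, d@B0, e@B4, f@B6}   OUT={a@B4, b@B5, c@B6, d@B0, e@B4, f@B7}
  B8:   IN={a@B4, b@B3, b@B5, c@B1, c@B2, c@B6, d@B0, e@B4, f@B1, f@B7}   OUT={a@B4, b@B3, b@B5, c@B8, d@B0, e@B4, f@B1, f@B7}

Merge at B3: IN[B3] = OUT[B2] ⊔ OUT[B5] = {a@B4, b@B2, b@B5, c@B1, c@B2, d@B0, e@B2, e@B4, f@B1}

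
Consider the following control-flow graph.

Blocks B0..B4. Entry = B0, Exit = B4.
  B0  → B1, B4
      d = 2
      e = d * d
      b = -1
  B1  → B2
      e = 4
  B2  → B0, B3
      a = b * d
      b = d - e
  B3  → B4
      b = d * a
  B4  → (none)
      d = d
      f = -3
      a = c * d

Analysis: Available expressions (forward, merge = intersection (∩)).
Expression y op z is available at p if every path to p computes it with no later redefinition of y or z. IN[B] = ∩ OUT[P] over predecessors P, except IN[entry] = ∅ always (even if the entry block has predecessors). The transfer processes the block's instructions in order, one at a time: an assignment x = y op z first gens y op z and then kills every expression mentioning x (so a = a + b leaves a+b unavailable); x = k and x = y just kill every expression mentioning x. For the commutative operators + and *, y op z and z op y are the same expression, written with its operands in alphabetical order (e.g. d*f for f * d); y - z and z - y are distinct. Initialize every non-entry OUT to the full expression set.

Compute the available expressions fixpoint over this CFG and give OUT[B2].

Answer: {d*d, d-e}

Working:
Per-block solution:
  B0:  IN={}  OUT={d*d}
  B1:  IN={d*d}  OUT={d*d}
  B2:  IN={d*d}  OUT={d*d, d-e}
  B3:  IN={d*d, d-e}  OUT={a*d, d*d, d-e}
  B4:  IN={d*d}  OUT={c*d}

Merge at B2: IN[B2] = OUT[B1] = {d*d}
Applying B2's transfer function to that IN value gives OUT[B2] (row B2 above).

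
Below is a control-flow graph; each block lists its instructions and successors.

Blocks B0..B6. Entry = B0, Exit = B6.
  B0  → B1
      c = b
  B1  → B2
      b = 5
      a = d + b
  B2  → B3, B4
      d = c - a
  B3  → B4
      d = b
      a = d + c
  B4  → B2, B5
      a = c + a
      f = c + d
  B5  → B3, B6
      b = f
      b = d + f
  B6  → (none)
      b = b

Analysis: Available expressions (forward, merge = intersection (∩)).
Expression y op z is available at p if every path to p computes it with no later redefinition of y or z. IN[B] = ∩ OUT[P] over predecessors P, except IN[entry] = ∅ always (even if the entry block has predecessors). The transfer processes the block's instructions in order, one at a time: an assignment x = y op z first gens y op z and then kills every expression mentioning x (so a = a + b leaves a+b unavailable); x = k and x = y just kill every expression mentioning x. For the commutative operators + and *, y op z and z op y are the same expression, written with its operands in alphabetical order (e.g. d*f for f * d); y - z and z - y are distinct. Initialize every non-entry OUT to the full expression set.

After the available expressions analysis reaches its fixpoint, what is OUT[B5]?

Fixpoint table:
  B0:  IN={}  OUT={}
  B1:  IN={}  OUT={b+d}
  B2:  IN={}  OUT={c-a}
  B3:  IN={}  OUT={c+d}
  B4:  IN={}  OUT={c+d}
  B5:  IN={c+d}  OUT={c+d, d+f}
  B6:  IN={c+d, d+f}  OUT={c+d, d+f}

Merge at B5: IN[B5] = OUT[B4] = {c+d}
Applying B5's transfer function to that IN value gives OUT[B5] (row B5 above).

Answer: {c+d, d+f}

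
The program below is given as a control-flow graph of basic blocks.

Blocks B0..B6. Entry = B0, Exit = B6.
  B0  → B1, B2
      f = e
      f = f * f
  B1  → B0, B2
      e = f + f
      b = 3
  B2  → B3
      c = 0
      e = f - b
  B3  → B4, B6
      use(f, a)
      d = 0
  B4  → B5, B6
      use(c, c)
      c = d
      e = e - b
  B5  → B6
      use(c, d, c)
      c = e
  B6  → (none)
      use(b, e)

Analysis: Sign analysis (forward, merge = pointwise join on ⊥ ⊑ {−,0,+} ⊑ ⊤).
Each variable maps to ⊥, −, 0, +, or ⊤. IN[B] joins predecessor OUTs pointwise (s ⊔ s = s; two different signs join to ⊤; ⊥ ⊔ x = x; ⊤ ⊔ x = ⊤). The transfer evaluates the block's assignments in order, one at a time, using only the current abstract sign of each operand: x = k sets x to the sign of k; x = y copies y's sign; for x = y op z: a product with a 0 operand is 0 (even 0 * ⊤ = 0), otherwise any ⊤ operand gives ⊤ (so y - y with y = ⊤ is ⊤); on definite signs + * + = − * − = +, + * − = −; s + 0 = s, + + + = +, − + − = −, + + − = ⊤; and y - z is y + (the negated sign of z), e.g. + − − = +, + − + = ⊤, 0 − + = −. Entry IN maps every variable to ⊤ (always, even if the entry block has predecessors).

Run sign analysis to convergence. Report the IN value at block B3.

Answer: {a: ⊤, b: ⊤, c: 0, d: ⊤, e: ⊤, f: ⊤}

Derivation:
Converged values:
  B0:   IN=(all ⊤)   OUT=(all ⊤)
  B1:   IN=(all ⊤)   OUT={b:+; rest ⊤}
  B2:   IN=(all ⊤)   OUT={c:0; rest ⊤}
  B3:   IN={c:0; rest ⊤}   OUT={c:0, d:0; rest ⊤}
  B4:   IN={c:0, d:0; rest ⊤}   OUT={c:0, d:0; rest ⊤}
  B5:   IN={c:0, d:0; rest ⊤}   OUT={d:0; rest ⊤}
  B6:   IN={d:0; rest ⊤}   OUT={d:0; rest ⊤}

Merge at B3: IN[B3] = OUT[B2] = {a: ⊤, b: ⊤, c: 0, d: ⊤, e: ⊤, f: ⊤}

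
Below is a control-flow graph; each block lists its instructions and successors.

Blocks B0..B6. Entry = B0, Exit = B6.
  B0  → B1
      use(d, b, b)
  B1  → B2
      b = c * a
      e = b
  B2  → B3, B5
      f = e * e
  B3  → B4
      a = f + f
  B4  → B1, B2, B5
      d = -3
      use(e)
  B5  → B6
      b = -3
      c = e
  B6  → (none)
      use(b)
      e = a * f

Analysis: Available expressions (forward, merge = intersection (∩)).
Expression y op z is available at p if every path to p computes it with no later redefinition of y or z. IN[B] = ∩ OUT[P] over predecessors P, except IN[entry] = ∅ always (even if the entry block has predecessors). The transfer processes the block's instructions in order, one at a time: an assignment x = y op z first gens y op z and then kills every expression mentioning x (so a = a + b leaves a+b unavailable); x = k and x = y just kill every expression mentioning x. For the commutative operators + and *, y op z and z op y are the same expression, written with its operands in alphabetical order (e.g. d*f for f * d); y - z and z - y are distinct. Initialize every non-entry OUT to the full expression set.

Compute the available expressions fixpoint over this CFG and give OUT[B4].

Answer: {e*e, f+f}

Working:
Converged values:
  B0: | IN={} | OUT={}
  B1: | IN={} | OUT={a*c}
  B2: | IN={} | OUT={e*e}
  B3: | IN={e*e} | OUT={e*e, f+f}
  B4: | IN={e*e, f+f} | OUT={e*e, f+f}
  B5: | IN={e*e} | OUT={e*e}
  B6: | IN={e*e} | OUT={a*f}

Merge at B4: IN[B4] = OUT[B3] = {e*e, f+f}
Applying B4's transfer function to that IN value gives OUT[B4] (row B4 above).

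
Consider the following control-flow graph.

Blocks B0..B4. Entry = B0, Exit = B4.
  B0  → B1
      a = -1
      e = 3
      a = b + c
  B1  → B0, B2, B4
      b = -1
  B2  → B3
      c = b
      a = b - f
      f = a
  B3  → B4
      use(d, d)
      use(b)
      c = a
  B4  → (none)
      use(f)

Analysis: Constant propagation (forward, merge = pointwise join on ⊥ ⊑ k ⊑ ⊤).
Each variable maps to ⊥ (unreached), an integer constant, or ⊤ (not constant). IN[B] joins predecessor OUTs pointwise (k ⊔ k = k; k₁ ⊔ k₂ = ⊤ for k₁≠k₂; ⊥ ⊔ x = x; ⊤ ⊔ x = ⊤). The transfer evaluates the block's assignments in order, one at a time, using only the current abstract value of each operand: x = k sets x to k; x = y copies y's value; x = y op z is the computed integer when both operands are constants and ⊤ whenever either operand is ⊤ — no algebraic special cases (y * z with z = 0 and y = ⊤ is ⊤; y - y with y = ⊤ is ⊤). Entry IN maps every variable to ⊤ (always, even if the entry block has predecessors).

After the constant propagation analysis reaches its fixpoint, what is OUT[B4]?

Per-block solution:
  B0: | IN=(all ⊤) | OUT={e:3; rest ⊤}
  B1: | IN={e:3; rest ⊤} | OUT={b:-1, e:3; rest ⊤}
  B2: | IN={b:-1, e:3; rest ⊤} | OUT={b:-1, c:-1, e:3; rest ⊤}
  B3: | IN={b:-1, c:-1, e:3; rest ⊤} | OUT={b:-1, e:3; rest ⊤}
  B4: | IN={b:-1, e:3; rest ⊤} | OUT={b:-1, e:3; rest ⊤}

Merge at B4: IN[B4] = OUT[B1] ⊔ OUT[B3] = {a: ⊤, b: -1, c: ⊤, d: ⊤, e: 3, f: ⊤}
Applying B4's transfer function to that IN value gives OUT[B4] (row B4 above).

Answer: {a: ⊤, b: -1, c: ⊤, d: ⊤, e: 3, f: ⊤}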